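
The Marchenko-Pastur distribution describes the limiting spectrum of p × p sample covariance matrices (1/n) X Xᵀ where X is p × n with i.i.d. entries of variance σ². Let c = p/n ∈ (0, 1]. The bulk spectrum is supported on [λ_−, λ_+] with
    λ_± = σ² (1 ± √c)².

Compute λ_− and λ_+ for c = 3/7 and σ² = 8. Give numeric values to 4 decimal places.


c = 3/7 = 0.428571; √c = 0.654654.
λ_− = σ² (1 − √c)² = 8 · (1 − 0.654654)² = 8 · (0.345346)² = 0.954113.
λ_+ = σ² (1 + √c)² = 8 · (1 + 0.654654)² = 8 · (1.654654)² = 21.903030.

Rounded to 4 decimal places: λ_− ≈ 0.9541, λ_+ ≈ 21.9030.


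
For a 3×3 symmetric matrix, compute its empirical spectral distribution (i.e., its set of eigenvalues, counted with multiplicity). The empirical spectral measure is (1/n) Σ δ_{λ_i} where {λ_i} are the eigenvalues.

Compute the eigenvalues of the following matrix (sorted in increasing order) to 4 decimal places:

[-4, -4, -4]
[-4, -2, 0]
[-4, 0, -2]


Since M is real symmetric, all three eigenvalues are real; they are the roots of det(λI − M) = λ³ − (tr M) λ² + s λ − det M, where s is the sum of the principal 2×2 minors.
tr M = -4 + (-2) + (-2) = -8.
s = ((-4)·(-2) − (-4)²) + ((-4)·(-2) − (-4)²) + ((-2)·(-2) − 0²) = -8 + (-8) + 4 = -12.
det M (expand along row 1) = (-4)·4 − (-4)·8 + (-4)·(-8) = 48.
Characteristic polynomial: λ³ + 8λ² − 12λ − 48 = 0.
Substitute λ = y + (tr M)/3 = y − 2.666667 to remove the quadratic term: y³ + p·y + q = 0 with p = s − (tr M)²/3 = -33.333333 and q = −2(tr M)³/27 + (tr M)·s/3 − det M = 21.925926.
Three real roots ⇒ use the trigonometric (Viète) form: r = 2√(−p/3) = 6.666667, φ = arccos(3q/(p·r)) = arccos(-0.296000) = 1.871299 rad.
y_k = r·cos(φ/3 − 2πk/3) for k = 0, 1, 2 gives y = 5.411229, 0.666667, -6.077896.
λ_k = y_k − 2.666667 gives λ = 2.7446, -2.0000, -8.7446 (check: the sum is -8.0000 = tr M).

Eigenvalues sorted in increasing order: [-8.7446, -2.0000, 2.7446].


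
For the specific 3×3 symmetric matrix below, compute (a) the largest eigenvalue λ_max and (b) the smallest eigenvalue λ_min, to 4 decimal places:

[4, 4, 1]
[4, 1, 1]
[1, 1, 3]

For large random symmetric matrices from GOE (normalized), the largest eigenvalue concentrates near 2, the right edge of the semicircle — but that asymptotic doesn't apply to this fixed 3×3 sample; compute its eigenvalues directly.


Since M is real symmetric, all three eigenvalues are real; they are the roots of det(λI − M) = λ³ − (tr M) λ² + s λ − det M, where s is the sum of the principal 2×2 minors.
tr M = 4 + 1 + 3 = 8.
s = (4·1 − 4²) + (4·3 − 1²) + (1·3 − 1²) = -12 + 11 + 2 = 1.
det M (expand along row 1) = 4·2 − 4·11 + 1·3 = -33.
Characteristic polynomial: λ³ − 8λ² + λ + 33 = 0.
Substitute λ = y + (tr M)/3 = y + 2.666667 to remove the quadratic term: y³ + p·y + q = 0 with p = s − (tr M)²/3 = -20.333333 and q = −2(tr M)³/27 + (tr M)·s/3 − det M = -2.259259.
Three real roots ⇒ use the trigonometric (Viète) form: r = 2√(−p/3) = 5.206833, φ = arccos(3q/(p·r)) = arccos(0.064018) = 1.506734 rad.
y_k = r·cos(φ/3 − 2πk/3) for k = 0, 1, 2 gives y = 4.563811, -0.111179, -4.452632.
λ_k = y_k + 2.666667 gives λ = 7.2305, 2.5555, -1.7860 (check: the sum is 8.0000 = tr M).

Hence λ_max = 7.2305 and λ_min = -1.7860.


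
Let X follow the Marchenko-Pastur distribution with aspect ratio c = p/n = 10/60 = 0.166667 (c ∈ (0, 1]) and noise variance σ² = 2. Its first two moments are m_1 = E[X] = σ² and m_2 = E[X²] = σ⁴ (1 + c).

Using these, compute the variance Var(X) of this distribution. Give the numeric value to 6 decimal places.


m_1 = E[X] = σ² = 2, so m_1² = 4.
m_2 = E[X²] = σ⁴ (1 + c) = 4 · (1 + 0.166667) = 4 · 1.166667 = 4.666667.
(Note m_2 − m_1² simplifies to c · σ⁴ = 0.166667 · 4.)

Var(X) = m_2 − m_1² = 4.666667 − 4 = 0.666667.


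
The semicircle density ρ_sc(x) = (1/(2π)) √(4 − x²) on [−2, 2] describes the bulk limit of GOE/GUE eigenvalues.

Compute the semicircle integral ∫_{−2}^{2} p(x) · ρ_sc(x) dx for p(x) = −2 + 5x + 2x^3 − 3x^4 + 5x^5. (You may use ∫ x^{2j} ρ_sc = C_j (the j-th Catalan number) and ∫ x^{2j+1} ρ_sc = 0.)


Write p(x) = Σ a_i x^i, split into monomials and integrate each against ρ_sc separately.
Using ∫ x^{2j} ρ_sc = C_j = (1/(j+1)) C(2j, j) (Catalan numbers) and ∫ x^{2j+1} ρ_sc = 0 (odd monomials vanish by symmetry):
  i = 0 (even): a_0 · C_{0} = -2 · 1 = -2
  i = 1 (odd): ∫ x^1 ρ_sc = 0 (vanishes)
  i = 3 (odd): ∫ x^3 ρ_sc = 0 (vanishes)
  i = 4 (even): a_4 · C_{2} = -3 · 2 = -6
  i = 5 (odd): ∫ x^5 ρ_sc = 0 (vanishes)

Summing the contributions: ∫_{−2}^{2} p(x) ρ_sc(x) dx = (-2) + (-6) = -8.


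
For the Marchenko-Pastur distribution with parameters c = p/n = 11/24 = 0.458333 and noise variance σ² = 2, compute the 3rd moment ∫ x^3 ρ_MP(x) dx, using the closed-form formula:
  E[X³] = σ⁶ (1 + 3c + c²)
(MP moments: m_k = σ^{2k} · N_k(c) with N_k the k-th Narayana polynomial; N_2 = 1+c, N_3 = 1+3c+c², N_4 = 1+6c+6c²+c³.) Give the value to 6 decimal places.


E[X³] = σ⁶ (1 + 3c + c²) (third MP moment). With σ² = 2 (so σ⁶ = 8) and c = 11/24 = 0.458333: E[X³] = 8 · (1 + 3·0.458333 + (0.458333)²) = 8 · 2.585069.

So E[X^3] = 20.680556.


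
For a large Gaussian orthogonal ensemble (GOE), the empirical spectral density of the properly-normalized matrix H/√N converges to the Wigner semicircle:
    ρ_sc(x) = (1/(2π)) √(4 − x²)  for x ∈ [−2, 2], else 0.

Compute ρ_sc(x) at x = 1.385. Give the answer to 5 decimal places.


ρ_sc(x) = (1/(2π)) √(4 − x²). With x = 1.385:
  4 − x² = 4 − (1.385)² = 4 − 1.918225 = 2.081775.
  √(4 − x²) = 1.442836.
  1/(2π) = 0.159155.
  ρ_sc(1.385) = 0.159155 · 1.442836 = 0.229634.

Rounded to 5 decimal places: ρ_sc(1.385) ≈ 0.22963.


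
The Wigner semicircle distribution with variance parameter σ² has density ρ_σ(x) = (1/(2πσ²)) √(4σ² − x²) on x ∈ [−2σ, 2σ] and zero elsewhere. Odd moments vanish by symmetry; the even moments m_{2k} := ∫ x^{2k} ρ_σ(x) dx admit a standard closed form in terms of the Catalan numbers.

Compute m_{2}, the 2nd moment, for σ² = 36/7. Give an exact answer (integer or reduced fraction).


By the scaled semicircle moment identity, m_{2k} = σ^{2k} · C_k with k = 1.
C_1 = (1/(k+1)) · C(2k, k) = (1/2) · C(2, 1) = (1/2) · 2 = 1.
σ^{2k} = (σ²)^k = (36/7)^1 = 36/7.

Therefore m_{2} = σ^{2} · C_1 = (36/7) · 1 = 36/7.


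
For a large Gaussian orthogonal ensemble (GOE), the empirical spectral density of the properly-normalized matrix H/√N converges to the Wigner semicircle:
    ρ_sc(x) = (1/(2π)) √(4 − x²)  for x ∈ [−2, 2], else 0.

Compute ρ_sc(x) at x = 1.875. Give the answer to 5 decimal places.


ρ_sc(x) = (1/(2π)) √(4 − x²). With x = 1.875:
  4 − x² = 4 − (1.875)² = 4 − 3.515625 = 0.484375.
  √(4 − x²) = 0.695971.
  1/(2π) = 0.159155.
  ρ_sc(1.875) = 0.159155 · 0.695971 = 0.110767.

Rounded to 5 decimal places: ρ_sc(1.875) ≈ 0.11077.


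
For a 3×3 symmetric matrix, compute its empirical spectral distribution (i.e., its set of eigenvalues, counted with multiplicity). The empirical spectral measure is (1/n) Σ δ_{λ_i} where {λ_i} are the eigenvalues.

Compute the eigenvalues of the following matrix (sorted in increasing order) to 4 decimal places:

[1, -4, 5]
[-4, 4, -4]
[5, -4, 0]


Since M is real symmetric, all three eigenvalues are real; they are the roots of det(λI − M) = λ³ − (tr M) λ² + s λ − det M, where s is the sum of the principal 2×2 minors.
tr M = 1 + 4 + 0 = 5.
s = (1·4 − (-4)²) + (1·0 − 5²) + (4·0 − (-4)²) = -12 + (-25) + (-16) = -53.
det M (expand along row 1) = 1·(-16) − (-4)·20 + 5·(-4) = 44.
Characteristic polynomial: λ³ − 5λ² − 53λ − 44 = 0.
Substitute λ = y + (tr M)/3 = y + 1.666667 to remove the quadratic term: y³ + p·y + q = 0 with p = s − (tr M)²/3 = -61.333333 and q = −2(tr M)³/27 + (tr M)·s/3 − det M = -141.592593.
Three real roots ⇒ use the trigonometric (Viète) form: r = 2√(−p/3) = 9.043107, φ = arccos(3q/(p·r)) = arccos(0.765857) = 0.698424 rad.
y_k = r·cos(φ/3 − 2πk/3) for k = 0, 1, 2 gives y = 8.799146, -2.592749, -6.206396.
λ_k = y_k + 1.666667 gives λ = 10.4658, -0.9261, -4.5397 (check: the sum is 5.0000 = tr M).

Eigenvalues sorted in increasing order: [-4.5397, -0.9261, 10.4658].


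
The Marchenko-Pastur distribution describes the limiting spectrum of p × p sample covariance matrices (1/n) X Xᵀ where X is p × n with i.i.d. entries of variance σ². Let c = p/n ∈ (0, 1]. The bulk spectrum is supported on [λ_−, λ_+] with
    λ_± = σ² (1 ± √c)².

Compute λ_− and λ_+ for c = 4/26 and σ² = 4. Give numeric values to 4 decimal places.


c = 4/26 = 0.153846; √c = 0.392232.
λ_− = σ² (1 − √c)² = 4 · (1 − 0.392232)² = 4 · (0.607768)² = 1.477526.
λ_+ = σ² (1 + √c)² = 4 · (1 + 0.392232)² = 4 · (1.392232)² = 7.753243.

Rounded to 4 decimal places: λ_− ≈ 1.4775, λ_+ ≈ 7.7532.


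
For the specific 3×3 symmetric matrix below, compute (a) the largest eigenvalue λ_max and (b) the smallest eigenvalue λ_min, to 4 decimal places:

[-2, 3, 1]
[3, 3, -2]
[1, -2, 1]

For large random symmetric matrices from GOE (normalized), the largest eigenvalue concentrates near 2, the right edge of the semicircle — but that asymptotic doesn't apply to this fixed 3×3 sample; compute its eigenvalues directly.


Since M is real symmetric, all three eigenvalues are real; they are the roots of det(λI − M) = λ³ − (tr M) λ² + s λ − det M, where s is the sum of the principal 2×2 minors.
tr M = -2 + 3 + 1 = 2.
s = ((-2)·3 − 3²) + ((-2)·1 − 1²) + (3·1 − (-2)²) = -15 + (-3) + (-1) = -19.
det M (expand along row 1) = (-2)·(-1) − 3·5 + 1·(-9) = -22.
Characteristic polynomial: λ³ − 2λ² − 19λ + 22 = 0.
Substitute λ = y + (tr M)/3 = y + 0.666667 to remove the quadratic term: y³ + p·y + q = 0 with p = s − (tr M)²/3 = -20.333333 and q = −2(tr M)³/27 + (tr M)·s/3 − det M = 8.740741.
Three real roots ⇒ use the trigonometric (Viète) form: r = 2√(−p/3) = 5.206833, φ = arccos(3q/(p·r)) = arccos(-0.247678) = 1.821079 rad.
y_k = r·cos(φ/3 − 2πk/3) for k = 0, 1, 2 gives y = 4.276621, 0.433890, -4.710511.
λ_k = y_k + 0.666667 gives λ = 4.9433, 1.1006, -4.0438 (check: the sum is 2.0000 = tr M).

Hence λ_max = 4.9433 and λ_min = -4.0438.


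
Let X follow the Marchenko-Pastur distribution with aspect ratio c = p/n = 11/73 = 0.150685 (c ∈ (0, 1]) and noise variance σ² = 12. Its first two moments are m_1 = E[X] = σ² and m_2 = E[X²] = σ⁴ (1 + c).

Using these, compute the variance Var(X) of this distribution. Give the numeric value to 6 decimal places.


m_1 = E[X] = σ² = 12, so m_1² = 144.
m_2 = E[X²] = σ⁴ (1 + c) = 144 · (1 + 0.150685) = 144 · 1.150685 = 165.698630.
(Note m_2 − m_1² simplifies to c · σ⁴ = 0.150685 · 144.)

Var(X) = m_2 − m_1² = 165.698630 − 144 = 21.698630.


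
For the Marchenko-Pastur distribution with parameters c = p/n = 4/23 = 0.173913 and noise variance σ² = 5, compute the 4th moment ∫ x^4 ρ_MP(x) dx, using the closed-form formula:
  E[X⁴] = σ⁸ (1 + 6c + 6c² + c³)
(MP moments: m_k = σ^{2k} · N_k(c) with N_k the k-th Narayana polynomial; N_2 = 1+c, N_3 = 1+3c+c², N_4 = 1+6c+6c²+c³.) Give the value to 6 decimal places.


E[X⁴] = σ⁸ (1 + 6c + 6c² + c³) (fourth MP moment). With σ² = 5 (so σ⁸ = 625) and c = 4/23 = 0.173913: E[X⁴] = 625 · (1 + 6·0.173913 + 6·(0.173913)² + (0.173913)³) = 625 · 2.230213.

So E[X^4] = 1393.883044.


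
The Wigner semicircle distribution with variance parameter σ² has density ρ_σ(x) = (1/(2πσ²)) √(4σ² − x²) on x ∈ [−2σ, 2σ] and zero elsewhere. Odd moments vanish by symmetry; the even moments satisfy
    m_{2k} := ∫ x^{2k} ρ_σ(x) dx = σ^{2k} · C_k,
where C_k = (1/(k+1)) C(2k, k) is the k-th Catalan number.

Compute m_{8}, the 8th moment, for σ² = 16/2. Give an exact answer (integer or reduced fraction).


By the scaled semicircle moment identity, m_{2k} = σ^{2k} · C_k with k = 4.
C_4 = (1/(k+1)) · C(2k, k) = (1/5) · C(8, 4) = (1/5) · 70 = 14.
σ^{2k} = (σ²)^k = (16/2)^4 = 4096.

Therefore m_{8} = σ^{8} · C_4 = 4096 · 14 = 57344.


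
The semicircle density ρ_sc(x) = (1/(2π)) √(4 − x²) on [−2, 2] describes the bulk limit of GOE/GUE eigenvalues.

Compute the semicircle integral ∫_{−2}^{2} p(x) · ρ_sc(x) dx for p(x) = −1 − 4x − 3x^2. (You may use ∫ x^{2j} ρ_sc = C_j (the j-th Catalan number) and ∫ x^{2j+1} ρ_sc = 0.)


Write p(x) = Σ a_i x^i, split into monomials and integrate each against ρ_sc separately.
Using ∫ x^{2j} ρ_sc = C_j = (1/(j+1)) C(2j, j) (Catalan numbers) and ∫ x^{2j+1} ρ_sc = 0 (odd monomials vanish by symmetry):
  i = 0 (even): a_0 · C_{0} = -1 · 1 = -1
  i = 1 (odd): ∫ x^1 ρ_sc = 0 (vanishes)
  i = 2 (even): a_2 · C_{1} = -3 · 1 = -3

Summing the contributions: ∫_{−2}^{2} p(x) ρ_sc(x) dx = (-1) + (-3) = -4.


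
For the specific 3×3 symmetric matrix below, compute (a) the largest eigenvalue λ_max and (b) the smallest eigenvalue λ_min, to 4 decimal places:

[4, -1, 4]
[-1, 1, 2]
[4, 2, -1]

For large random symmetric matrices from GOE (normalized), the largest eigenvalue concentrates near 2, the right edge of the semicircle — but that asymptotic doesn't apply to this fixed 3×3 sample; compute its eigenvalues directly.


Since M is real symmetric, all three eigenvalues are real; they are the roots of det(λI − M) = λ³ − (tr M) λ² + s λ − det M, where s is the sum of the principal 2×2 minors.
tr M = 4 + 1 + (-1) = 4.
s = (4·1 − (-1)²) + (4·(-1) − 4²) + (1·(-1) − 2²) = 3 + (-20) + (-5) = -22.
det M (expand along row 1) = 4·(-5) − (-1)·(-7) + 4·(-6) = -51.
Characteristic polynomial: λ³ − 4λ² − 22λ + 51 = 0.
Substitute λ = y + (tr M)/3 = y + 1.333333 to remove the quadratic term: y³ + p·y + q = 0 with p = s − (tr M)²/3 = -27.333333 and q = −2(tr M)³/27 + (tr M)·s/3 − det M = 16.925926.
Three real roots ⇒ use the trigonometric (Viète) form: r = 2√(−p/3) = 6.036923, φ = arccos(3q/(p·r)) = arccos(-0.307727) = 1.883599 rad.
y_k = r·cos(φ/3 − 2πk/3) for k = 0, 1, 2 gives y = 4.885577, 0.628316, -5.513893.
λ_k = y_k + 1.333333 gives λ = 6.2189, 1.9616, -4.1806 (check: the sum is 4.0000 = tr M).

Hence λ_max = 6.2189 and λ_min = -4.1806.


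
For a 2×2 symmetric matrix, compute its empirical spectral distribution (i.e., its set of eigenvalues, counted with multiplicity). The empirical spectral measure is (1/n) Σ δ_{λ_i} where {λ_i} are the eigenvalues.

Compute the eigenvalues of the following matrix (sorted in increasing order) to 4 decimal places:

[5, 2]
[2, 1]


Since M is real symmetric, both eigenvalues are real; they are the roots of det(λI − M) = λ² − (tr M) λ + det M.
tr M = 5 + 1 = 6.
det M = 5·1 − 2² = 5 − 4 = 1.
Characteristic polynomial: λ² − 6λ + 1 = 0.
Discriminant Δ = (tr M)² − 4·det M = 36 − 4 = 32; √Δ = 5.656854.
λ = (tr M ± √Δ)/2 = (6 ± 5.656854)/2, giving (tr M − √Δ)/2 = 0.1716 and (tr M + √Δ)/2 = 5.8284.

Eigenvalues sorted in increasing order: [0.1716, 5.8284].


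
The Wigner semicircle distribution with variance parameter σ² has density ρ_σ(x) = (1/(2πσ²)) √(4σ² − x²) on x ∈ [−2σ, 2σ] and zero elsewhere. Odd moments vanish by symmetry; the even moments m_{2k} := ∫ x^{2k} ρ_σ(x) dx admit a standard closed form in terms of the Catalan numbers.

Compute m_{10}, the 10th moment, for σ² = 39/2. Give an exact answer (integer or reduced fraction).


By the scaled semicircle moment identity, m_{2k} = σ^{2k} · C_k with k = 5.
C_5 = (1/(k+1)) · C(2k, k) = (1/6) · C(10, 5) = (1/6) · 252 = 42.
σ^{2k} = (σ²)^k = (39/2)^5 = 90224199/32.

Therefore m_{10} = σ^{10} · C_5 = (90224199/32) · 42 = 1894708179/16.


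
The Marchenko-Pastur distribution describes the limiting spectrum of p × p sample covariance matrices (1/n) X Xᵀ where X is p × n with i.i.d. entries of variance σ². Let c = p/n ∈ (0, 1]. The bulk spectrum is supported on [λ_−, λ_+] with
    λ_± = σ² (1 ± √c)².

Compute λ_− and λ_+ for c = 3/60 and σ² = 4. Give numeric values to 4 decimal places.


c = 3/60 = 0.050000; √c = 0.223607.
λ_− = σ² (1 − √c)² = 4 · (1 − 0.223607)² = 4 · (0.776393)² = 2.411146.
λ_+ = σ² (1 + √c)² = 4 · (1 + 0.223607)² = 4 · (1.223607)² = 5.988854.

Rounded to 4 decimal places: λ_− ≈ 2.4111, λ_+ ≈ 5.9889.


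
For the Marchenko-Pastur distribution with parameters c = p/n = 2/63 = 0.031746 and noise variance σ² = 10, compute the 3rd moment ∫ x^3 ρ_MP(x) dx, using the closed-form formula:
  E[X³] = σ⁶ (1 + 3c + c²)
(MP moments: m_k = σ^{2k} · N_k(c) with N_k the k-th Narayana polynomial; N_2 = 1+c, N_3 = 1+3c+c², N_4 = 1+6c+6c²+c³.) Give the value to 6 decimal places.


E[X³] = σ⁶ (1 + 3c + c²) (third MP moment). With σ² = 10 (so σ⁶ = 1000) and c = 2/63 = 0.031746: E[X³] = 1000 · (1 + 3·0.031746 + (0.031746)²) = 1000 · 1.096246.

So E[X^3] = 1096.245906.


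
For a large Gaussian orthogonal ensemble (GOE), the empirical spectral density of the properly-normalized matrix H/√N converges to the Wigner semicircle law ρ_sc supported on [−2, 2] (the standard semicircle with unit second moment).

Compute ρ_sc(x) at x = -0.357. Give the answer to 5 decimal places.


ρ_sc(x) = (1/(2π)) √(4 − x²). With x = -0.357:
  4 − x² = 4 − (-0.357)² = 4 − 0.127449 = 3.872551.
  √(4 − x²) = 1.967880.
  1/(2π) = 0.159155.
  ρ_sc(-0.357) = 0.159155 · 1.967880 = 0.313198.

Rounded to 5 decimal places: ρ_sc(-0.357) ≈ 0.31320.


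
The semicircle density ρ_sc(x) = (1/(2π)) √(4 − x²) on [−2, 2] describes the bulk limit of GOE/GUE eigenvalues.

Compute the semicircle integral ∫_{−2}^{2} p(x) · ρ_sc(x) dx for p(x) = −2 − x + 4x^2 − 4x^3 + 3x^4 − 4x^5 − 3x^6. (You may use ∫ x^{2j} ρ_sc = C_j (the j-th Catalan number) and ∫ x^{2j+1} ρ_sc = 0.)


Write p(x) = Σ a_i x^i, split into monomials and integrate each against ρ_sc separately.
Using ∫ x^{2j} ρ_sc = C_j = (1/(j+1)) C(2j, j) (Catalan numbers) and ∫ x^{2j+1} ρ_sc = 0 (odd monomials vanish by symmetry):
  i = 0 (even): a_0 · C_{0} = -2 · 1 = -2
  i = 1 (odd): ∫ x^1 ρ_sc = 0 (vanishes)
  i = 2 (even): a_2 · C_{1} = 4 · 1 = 4
  i = 3 (odd): ∫ x^3 ρ_sc = 0 (vanishes)
  i = 4 (even): a_4 · C_{2} = 3 · 2 = 6
  i = 5 (odd): ∫ x^5 ρ_sc = 0 (vanishes)
  i = 6 (even): a_6 · C_{3} = -3 · 5 = -15

Summing the contributions: ∫_{−2}^{2} p(x) ρ_sc(x) dx = (-2) + 4 + 6 + (-15) = -7.


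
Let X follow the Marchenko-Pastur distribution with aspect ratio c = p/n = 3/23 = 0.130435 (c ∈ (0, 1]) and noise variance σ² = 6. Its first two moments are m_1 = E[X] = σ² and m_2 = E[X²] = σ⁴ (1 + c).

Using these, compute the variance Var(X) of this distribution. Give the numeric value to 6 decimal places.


m_1 = E[X] = σ² = 6, so m_1² = 36.
m_2 = E[X²] = σ⁴ (1 + c) = 36 · (1 + 0.130435) = 36 · 1.130435 = 40.695652.
(Note m_2 − m_1² simplifies to c · σ⁴ = 0.130435 · 36.)

Var(X) = m_2 − m_1² = 40.695652 − 36 = 4.695652.


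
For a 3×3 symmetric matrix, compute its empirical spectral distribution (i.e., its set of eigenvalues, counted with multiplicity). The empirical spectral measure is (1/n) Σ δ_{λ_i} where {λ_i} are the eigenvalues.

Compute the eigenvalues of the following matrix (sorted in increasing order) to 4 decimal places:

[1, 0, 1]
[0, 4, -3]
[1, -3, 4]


Since M is real symmetric, all three eigenvalues are real; they are the roots of det(λI − M) = λ³ − (tr M) λ² + s λ − det M, where s is the sum of the principal 2×2 minors.
tr M = 1 + 4 + 4 = 9.
s = (1·4 − 0²) + (1·4 − 1²) + (4·4 − (-3)²) = 4 + 3 + 7 = 14.
det M (expand along row 1) = 1·7 − 0·3 + 1·(-4) = 3.
Characteristic polynomial: λ³ − 9λ² + 14λ − 3 = 0.
Substitute λ = y + (tr M)/3 = y + 3.000000 to remove the quadratic term: y³ + p·y + q = 0 with p = s − (tr M)²/3 = -13.000000 and q = −2(tr M)³/27 + (tr M)·s/3 − det M = -15.000000.
Three real roots ⇒ use the trigonometric (Viète) form: r = 2√(−p/3) = 4.163332, φ = arccos(3q/(p·r)) = arccos(0.831435) = 0.589112 rad.
y_k = r·cos(φ/3 − 2πk/3) for k = 0, 1, 2 gives y = 4.083318, -1.338177, -2.745141.
λ_k = y_k + 3.000000 gives λ = 7.0833, 1.6618, 0.2549 (check: the sum is 9.0000 = tr M).

Eigenvalues sorted in increasing order: [0.2549, 1.6618, 7.0833].


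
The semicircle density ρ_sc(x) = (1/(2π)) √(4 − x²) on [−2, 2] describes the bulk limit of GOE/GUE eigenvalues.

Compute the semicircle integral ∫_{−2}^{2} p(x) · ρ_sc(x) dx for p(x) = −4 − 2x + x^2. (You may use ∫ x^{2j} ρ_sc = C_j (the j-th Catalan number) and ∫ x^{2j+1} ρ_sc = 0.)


Write p(x) = Σ a_i x^i, split into monomials and integrate each against ρ_sc separately.
Using ∫ x^{2j} ρ_sc = C_j = (1/(j+1)) C(2j, j) (Catalan numbers) and ∫ x^{2j+1} ρ_sc = 0 (odd monomials vanish by symmetry):
  i = 0 (even): a_0 · C_{0} = -4 · 1 = -4
  i = 1 (odd): ∫ x^1 ρ_sc = 0 (vanishes)
  i = 2 (even): a_2 · C_{1} = 1 · 1 = 1

Summing the contributions: ∫_{−2}^{2} p(x) ρ_sc(x) dx = (-4) + 1 = -3.


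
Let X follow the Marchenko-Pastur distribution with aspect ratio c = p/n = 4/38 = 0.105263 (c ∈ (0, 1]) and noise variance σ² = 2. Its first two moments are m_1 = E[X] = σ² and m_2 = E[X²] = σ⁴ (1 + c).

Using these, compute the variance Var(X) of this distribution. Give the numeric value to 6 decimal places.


m_1 = E[X] = σ² = 2, so m_1² = 4.
m_2 = E[X²] = σ⁴ (1 + c) = 4 · (1 + 0.105263) = 4 · 1.105263 = 4.421053.
(Note m_2 − m_1² simplifies to c · σ⁴ = 0.105263 · 4.)

Var(X) = m_2 − m_1² = 4.421053 − 4 = 0.421053.


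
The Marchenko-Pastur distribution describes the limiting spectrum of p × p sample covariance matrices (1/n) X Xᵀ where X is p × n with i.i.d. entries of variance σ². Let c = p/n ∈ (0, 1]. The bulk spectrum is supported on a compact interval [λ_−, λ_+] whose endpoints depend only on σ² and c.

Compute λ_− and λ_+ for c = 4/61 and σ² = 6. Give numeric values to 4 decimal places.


c = 4/61 = 0.065574; √c = 0.256074.
λ_− = σ² (1 − √c)² = 6 · (1 − 0.256074)² = 6 · (0.743926)² = 3.320558.
λ_+ = σ² (1 + √c)² = 6 · (1 + 0.256074)² = 6 · (1.256074)² = 9.466328.

Rounded to 4 decimal places: λ_− ≈ 3.3206, λ_+ ≈ 9.4663.


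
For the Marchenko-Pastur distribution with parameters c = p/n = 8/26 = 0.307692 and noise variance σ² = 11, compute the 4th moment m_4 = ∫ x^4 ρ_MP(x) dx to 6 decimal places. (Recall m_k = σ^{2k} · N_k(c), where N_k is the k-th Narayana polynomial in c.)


E[X⁴] = σ⁸ (1 + 6c + 6c² + c³) (fourth MP moment). With σ² = 11 (so σ⁸ = 14641) and c = 8/26 = 0.307692: E[X⁴] = 14641 · (1 + 6·0.307692 + 6·(0.307692)² + (0.307692)³) = 14641 · 3.443332.

So E[X^4] = 50413.821120.


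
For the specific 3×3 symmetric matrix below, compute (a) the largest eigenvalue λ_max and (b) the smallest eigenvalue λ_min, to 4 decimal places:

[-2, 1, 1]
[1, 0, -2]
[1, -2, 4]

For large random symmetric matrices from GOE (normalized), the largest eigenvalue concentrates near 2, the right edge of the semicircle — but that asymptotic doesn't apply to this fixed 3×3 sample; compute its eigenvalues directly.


Since M is real symmetric, all three eigenvalues are real; they are the roots of det(λI − M) = λ³ − (tr M) λ² + s λ − det M, where s is the sum of the principal 2×2 minors.
tr M = -2 + 0 + 4 = 2.
s = ((-2)·0 − 1²) + ((-2)·4 − 1²) + (0·4 − (-2)²) = -1 + (-9) + (-4) = -14.
det M (expand along row 1) = (-2)·(-4) − 1·6 + 1·(-2) = 0.
Characteristic polynomial: λ³ − 2λ² − 14λ = 0.
Substitute λ = y + (tr M)/3 = y + 0.666667 to remove the quadratic term: y³ + p·y + q = 0 with p = s − (tr M)²/3 = -15.333333 and q = −2(tr M)³/27 + (tr M)·s/3 − det M = -9.925926.
Three real roots ⇒ use the trigonometric (Viète) form: r = 2√(−p/3) = 4.521553, φ = arccos(3q/(p·r)) = arccos(0.429505) = 1.126852 rad.
y_k = r·cos(φ/3 − 2πk/3) for k = 0, 1, 2 gives y = 4.206317, -0.666667, -3.539650.
λ_k = y_k + 0.666667 gives λ = 4.8730, 0.0000, -2.8730 (check: the sum is 2.0000 = tr M).

Hence λ_max = 4.8730 and λ_min = -2.8730.


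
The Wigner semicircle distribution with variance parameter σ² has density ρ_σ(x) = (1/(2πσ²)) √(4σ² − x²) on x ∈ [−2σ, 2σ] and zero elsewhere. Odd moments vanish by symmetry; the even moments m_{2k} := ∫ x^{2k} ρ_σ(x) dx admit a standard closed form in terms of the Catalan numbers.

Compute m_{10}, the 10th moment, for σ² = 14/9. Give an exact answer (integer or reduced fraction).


By the scaled semicircle moment identity, m_{2k} = σ^{2k} · C_k with k = 5.
C_5 = (1/(k+1)) · C(2k, k) = (1/6) · C(10, 5) = (1/6) · 252 = 42.
σ^{2k} = (σ²)^k = (14/9)^5 = 537824/59049.

Therefore m_{10} = σ^{10} · C_5 = (537824/59049) · 42 = 7529536/19683.


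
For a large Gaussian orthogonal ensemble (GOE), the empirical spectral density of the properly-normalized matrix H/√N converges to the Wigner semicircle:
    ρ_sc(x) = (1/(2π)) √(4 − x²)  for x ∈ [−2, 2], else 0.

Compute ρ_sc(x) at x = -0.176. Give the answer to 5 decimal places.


ρ_sc(x) = (1/(2π)) √(4 − x²). With x = -0.176:
  4 − x² = 4 − (-0.176)² = 4 − 0.030976 = 3.969024.
  √(4 − x²) = 1.992241.
  1/(2π) = 0.159155.
  ρ_sc(-0.176) = 0.159155 · 1.992241 = 0.317075.

Rounded to 5 decimal places: ρ_sc(-0.176) ≈ 0.31707.


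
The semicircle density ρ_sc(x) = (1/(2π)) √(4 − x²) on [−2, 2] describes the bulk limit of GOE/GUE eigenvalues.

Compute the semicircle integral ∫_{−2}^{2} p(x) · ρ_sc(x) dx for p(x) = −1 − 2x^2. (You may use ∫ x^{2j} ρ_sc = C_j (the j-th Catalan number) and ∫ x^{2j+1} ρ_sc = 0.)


Write p(x) = Σ a_i x^i, split into monomials and integrate each against ρ_sc separately.
Using ∫ x^{2j} ρ_sc = C_j = (1/(j+1)) C(2j, j) (Catalan numbers) and ∫ x^{2j+1} ρ_sc = 0 (odd monomials vanish by symmetry):
  i = 0 (even): a_0 · C_{0} = -1 · 1 = -1
  i = 2 (even): a_2 · C_{1} = -2 · 1 = -2

Summing the contributions: ∫_{−2}^{2} p(x) ρ_sc(x) dx = (-1) + (-2) = -3.


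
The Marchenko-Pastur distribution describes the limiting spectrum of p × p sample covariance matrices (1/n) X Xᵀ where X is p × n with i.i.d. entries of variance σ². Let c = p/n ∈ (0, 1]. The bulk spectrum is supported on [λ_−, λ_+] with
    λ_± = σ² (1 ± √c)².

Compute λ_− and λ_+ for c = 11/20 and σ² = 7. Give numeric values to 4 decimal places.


c = 11/20 = 0.550000; √c = 0.741620.
λ_− = σ² (1 − √c)² = 7 · (1 − 0.741620)² = 7 · (0.258380)² = 0.467322.
λ_+ = σ² (1 + √c)² = 7 · (1 + 0.741620)² = 7 · (1.741620)² = 21.232678.

Rounded to 4 decimal places: λ_− ≈ 0.4673, λ_+ ≈ 21.2327.


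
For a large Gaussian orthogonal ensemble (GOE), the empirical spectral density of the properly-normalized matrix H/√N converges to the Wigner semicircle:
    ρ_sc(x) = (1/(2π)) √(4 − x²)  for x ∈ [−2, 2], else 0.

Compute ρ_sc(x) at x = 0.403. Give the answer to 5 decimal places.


ρ_sc(x) = (1/(2π)) √(4 − x²). With x = 0.403:
  4 − x² = 4 − (0.403)² = 4 − 0.162409 = 3.837591.
  √(4 − x²) = 1.958977.
  1/(2π) = 0.159155.
  ρ_sc(0.403) = 0.159155 · 1.958977 = 0.311781.

Rounded to 5 decimal places: ρ_sc(0.403) ≈ 0.31178.


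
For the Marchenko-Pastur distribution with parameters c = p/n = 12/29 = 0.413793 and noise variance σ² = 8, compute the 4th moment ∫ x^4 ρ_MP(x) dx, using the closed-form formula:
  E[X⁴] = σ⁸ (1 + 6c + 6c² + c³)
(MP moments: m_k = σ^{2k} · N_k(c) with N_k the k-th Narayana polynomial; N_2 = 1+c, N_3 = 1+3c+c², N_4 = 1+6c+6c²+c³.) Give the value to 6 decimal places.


E[X⁴] = σ⁸ (1 + 6c + 6c² + c³) (fourth MP moment). With σ² = 8 (so σ⁸ = 4096) and c = 12/29 = 0.413793: E[X⁴] = 4096 · (1 + 6·0.413793 + 6·(0.413793)² + (0.413793)³) = 4096 · 4.580959.

So E[X^4] = 18763.606544.


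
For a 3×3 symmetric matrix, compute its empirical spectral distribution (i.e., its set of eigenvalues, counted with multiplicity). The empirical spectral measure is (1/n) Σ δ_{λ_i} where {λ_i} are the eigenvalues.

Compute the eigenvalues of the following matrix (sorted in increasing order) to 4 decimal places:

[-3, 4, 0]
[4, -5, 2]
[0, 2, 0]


Since M is real symmetric, all three eigenvalues are real; they are the roots of det(λI − M) = λ³ − (tr M) λ² + s λ − det M, where s is the sum of the principal 2×2 minors.
tr M = -3 + (-5) + 0 = -8.
s = ((-3)·(-5) − 4²) + ((-3)·0 − 0²) + ((-5)·0 − 2²) = -1 + 0 + (-4) = -5.
det M (expand along row 1) = (-3)·(-4) − 4·0 + 0·8 = 12.
Characteristic polynomial: λ³ + 8λ² − 5λ − 12 = 0.
Substitute λ = y + (tr M)/3 = y − 2.666667 to remove the quadratic term: y³ + p·y + q = 0 with p = s − (tr M)²/3 = -26.333333 and q = −2(tr M)³/27 + (tr M)·s/3 − det M = 39.259259.
Three real roots ⇒ use the trigonometric (Viète) form: r = 2√(−p/3) = 5.925463, φ = arccos(3q/(p·r)) = arccos(-0.754806) = 2.426154 rad.
y_k = r·cos(φ/3 − 2πk/3) for k = 0, 1, 2 gives y = 4.091096, 1.666667, -5.757762.
λ_k = y_k − 2.666667 gives λ = 1.4244, -1.0000, -8.4244 (check: the sum is -8.0000 = tr M).

Eigenvalues sorted in increasing order: [-8.4244, -1.0000, 1.4244].


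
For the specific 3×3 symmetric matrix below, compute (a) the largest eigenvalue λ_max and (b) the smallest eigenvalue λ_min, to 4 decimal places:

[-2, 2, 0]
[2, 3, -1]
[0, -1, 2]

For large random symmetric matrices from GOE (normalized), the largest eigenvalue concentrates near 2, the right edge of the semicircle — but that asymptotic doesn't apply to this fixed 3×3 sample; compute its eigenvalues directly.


Since M is real symmetric, all three eigenvalues are real; they are the roots of det(λI − M) = λ³ − (tr M) λ² + s λ − det M, where s is the sum of the principal 2×2 minors.
tr M = -2 + 3 + 2 = 3.
s = ((-2)·3 − 2²) + ((-2)·2 − 0²) + (3·2 − (-1)²) = -10 + (-4) + 5 = -9.
det M (expand along row 1) = (-2)·5 − 2·4 + 0·(-2) = -18.
Characteristic polynomial: λ³ − 3λ² − 9λ + 18 = 0.
Substitute λ = y + (tr M)/3 = y + 1.000000 to remove the quadratic term: y³ + p·y + q = 0 with p = s − (tr M)²/3 = -12.000000 and q = −2(tr M)³/27 + (tr M)·s/3 − det M = 7.000000.
Three real roots ⇒ use the trigonometric (Viète) form: r = 2√(−p/3) = 4.000000, φ = arccos(3q/(p·r)) = arccos(-0.437500) = 2.023613 rad.
y_k = r·cos(φ/3 − 2πk/3) for k = 0, 1, 2 gives y = 3.123983, 0.601466, -3.725449.
λ_k = y_k + 1.000000 gives λ = 4.1240, 1.6015, -2.7254 (check: the sum is 3.0000 = tr M).

Hence λ_max = 4.1240 and λ_min = -2.7254.


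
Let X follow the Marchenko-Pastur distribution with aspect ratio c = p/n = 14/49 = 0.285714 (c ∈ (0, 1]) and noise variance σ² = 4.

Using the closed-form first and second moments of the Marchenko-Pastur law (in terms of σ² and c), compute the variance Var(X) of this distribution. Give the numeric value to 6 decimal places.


Recall the MP moments m_1 = E[X] = σ² and m_2 = E[X²] = σ⁴ (1 + c).
m_1 = E[X] = σ² = 4, so m_1² = 16.
m_2 = E[X²] = σ⁴ (1 + c) = 16 · (1 + 0.285714) = 16 · 1.285714 = 20.571429.
(Note m_2 − m_1² simplifies to c · σ⁴ = 0.285714 · 16.)

Var(X) = m_2 − m_1² = 20.571429 − 16 = 4.571429.


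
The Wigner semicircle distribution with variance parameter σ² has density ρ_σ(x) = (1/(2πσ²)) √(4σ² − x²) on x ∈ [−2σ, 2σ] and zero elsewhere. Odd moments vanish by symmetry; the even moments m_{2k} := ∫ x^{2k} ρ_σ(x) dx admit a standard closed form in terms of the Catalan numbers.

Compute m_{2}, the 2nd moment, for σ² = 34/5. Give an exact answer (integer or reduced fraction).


By the scaled semicircle moment identity, m_{2k} = σ^{2k} · C_k with k = 1.
C_1 = (1/(k+1)) · C(2k, k) = (1/2) · C(2, 1) = (1/2) · 2 = 1.
σ^{2k} = (σ²)^k = (34/5)^1 = 34/5.

Therefore m_{2} = σ^{2} · C_1 = (34/5) · 1 = 34/5.


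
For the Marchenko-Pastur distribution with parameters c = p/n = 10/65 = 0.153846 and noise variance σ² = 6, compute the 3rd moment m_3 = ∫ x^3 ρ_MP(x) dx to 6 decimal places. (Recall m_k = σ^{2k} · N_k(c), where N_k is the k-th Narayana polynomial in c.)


E[X³] = σ⁶ (1 + 3c + c²) (third MP moment). With σ² = 6 (so σ⁶ = 216) and c = 10/65 = 0.153846: E[X³] = 216 · (1 + 3·0.153846 + (0.153846)²) = 216 · 1.485207.

So E[X^3] = 320.804734.


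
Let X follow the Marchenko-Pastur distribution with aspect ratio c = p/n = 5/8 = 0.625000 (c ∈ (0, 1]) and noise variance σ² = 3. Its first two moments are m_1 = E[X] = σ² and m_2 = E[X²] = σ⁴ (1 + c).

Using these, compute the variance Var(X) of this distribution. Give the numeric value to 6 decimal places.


m_1 = E[X] = σ² = 3, so m_1² = 9.
m_2 = E[X²] = σ⁴ (1 + c) = 9 · (1 + 0.625000) = 9 · 1.625000 = 14.625000.
(Note m_2 − m_1² simplifies to c · σ⁴ = 0.625000 · 9.)

Var(X) = m_2 − m_1² = 14.625000 − 9 = 5.625000.


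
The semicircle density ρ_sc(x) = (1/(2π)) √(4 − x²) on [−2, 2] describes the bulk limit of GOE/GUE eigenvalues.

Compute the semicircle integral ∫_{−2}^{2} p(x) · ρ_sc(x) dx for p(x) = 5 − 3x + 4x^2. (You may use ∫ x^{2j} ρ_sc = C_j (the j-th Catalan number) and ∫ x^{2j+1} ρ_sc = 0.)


Write p(x) = Σ a_i x^i, split into monomials and integrate each against ρ_sc separately.
Using ∫ x^{2j} ρ_sc = C_j = (1/(j+1)) C(2j, j) (Catalan numbers) and ∫ x^{2j+1} ρ_sc = 0 (odd monomials vanish by symmetry):
  i = 0 (even): a_0 · C_{0} = 5 · 1 = 5
  i = 1 (odd): ∫ x^1 ρ_sc = 0 (vanishes)
  i = 2 (even): a_2 · C_{1} = 4 · 1 = 4

Summing the contributions: ∫_{−2}^{2} p(x) ρ_sc(x) dx = 5 + 4 = 9.


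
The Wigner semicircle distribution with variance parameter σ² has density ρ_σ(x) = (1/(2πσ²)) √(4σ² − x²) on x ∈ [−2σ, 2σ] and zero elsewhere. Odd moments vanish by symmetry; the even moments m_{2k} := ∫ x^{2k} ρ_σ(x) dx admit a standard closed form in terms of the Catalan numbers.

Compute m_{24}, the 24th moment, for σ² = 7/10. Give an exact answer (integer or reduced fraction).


By the scaled semicircle moment identity, m_{2k} = σ^{2k} · C_k with k = 12.
C_12 = (1/(k+1)) · C(2k, k) = (1/13) · C(24, 12) = (1/13) · 2704156 = 208012.
σ^{2k} = (σ²)^k = (7/10)^12 = 13841287201/1000000000000.

Therefore m_{24} = σ^{24} · C_12 = (13841287201/1000000000000) · 208012 = 719788458313603/250000000000.


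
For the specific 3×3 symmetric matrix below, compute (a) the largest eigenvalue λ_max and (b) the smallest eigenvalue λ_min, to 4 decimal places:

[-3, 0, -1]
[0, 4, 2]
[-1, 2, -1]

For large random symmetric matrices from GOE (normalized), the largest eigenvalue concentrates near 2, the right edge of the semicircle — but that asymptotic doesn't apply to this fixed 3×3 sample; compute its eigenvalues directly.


Since M is real symmetric, all three eigenvalues are real; they are the roots of det(λI − M) = λ³ − (tr M) λ² + s λ − det M, where s is the sum of the principal 2×2 minors.
tr M = -3 + 4 + (-1) = 0.
s = ((-3)·4 − 0²) + ((-3)·(-1) − (-1)²) + (4·(-1) − 2²) = -12 + 2 + (-8) = -18.
det M (expand along row 1) = (-3)·(-8) − 0·2 + (-1)·4 = 20.
Characteristic polynomial: λ³ − 18λ − 20 = 0.
Substitute λ = y + (tr M)/3 = y + 0.000000 to remove the quadratic term: y³ + p·y + q = 0 with p = s − (tr M)²/3 = -18.000000 and q = −2(tr M)³/27 + (tr M)·s/3 − det M = -20.000000.
Three real roots ⇒ use the trigonometric (Viète) form: r = 2√(−p/3) = 4.898979, φ = arccos(3q/(p·r)) = arccos(0.680414) = 0.822469 rad.
y_k = r·cos(φ/3 − 2πk/3) for k = 0, 1, 2 gives y = 4.716022, -1.209380, -3.506642.
λ_k = y_k + 0.000000 gives λ = 4.7160, -1.2094, -3.5066 (check: the sum is 0.0000 = tr M).

Hence λ_max = 4.7160 and λ_min = -3.5066.


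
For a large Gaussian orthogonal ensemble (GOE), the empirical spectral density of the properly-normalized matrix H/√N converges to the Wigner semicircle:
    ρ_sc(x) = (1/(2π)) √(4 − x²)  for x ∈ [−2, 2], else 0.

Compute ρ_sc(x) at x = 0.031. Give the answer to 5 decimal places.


ρ_sc(x) = (1/(2π)) √(4 − x²). With x = 0.031:
  4 − x² = 4 − (0.031)² = 4 − 0.000961 = 3.999039.
  √(4 − x²) = 1.999760.
  1/(2π) = 0.159155.
  ρ_sc(0.031) = 0.159155 · 1.999760 = 0.318272.

Rounded to 5 decimal places: ρ_sc(0.031) ≈ 0.31827.


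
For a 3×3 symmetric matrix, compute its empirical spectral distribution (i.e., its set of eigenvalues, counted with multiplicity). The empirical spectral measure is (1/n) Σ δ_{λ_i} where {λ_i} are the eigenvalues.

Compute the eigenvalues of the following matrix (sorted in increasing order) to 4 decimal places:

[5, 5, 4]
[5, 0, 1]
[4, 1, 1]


Since M is real symmetric, all three eigenvalues are real; they are the roots of det(λI − M) = λ³ − (tr M) λ² + s λ − det M, where s is the sum of the principal 2×2 minors.
tr M = 5 + 0 + 1 = 6.
s = (5·0 − 5²) + (5·1 − 4²) + (0·1 − 1²) = -25 + (-11) + (-1) = -37.
det M (expand along row 1) = 5·(-1) − 5·1 + 4·5 = 10.
Characteristic polynomial: λ³ − 6λ² − 37λ − 10 = 0.
Substitute λ = y + (tr M)/3 = y + 2.000000 to remove the quadratic term: y³ + p·y + q = 0 with p = s − (tr M)²/3 = -49.000000 and q = −2(tr M)³/27 + (tr M)·s/3 − det M = -100.000000.
Three real roots ⇒ use the trigonometric (Viète) form: r = 2√(−p/3) = 8.082904, φ = arccos(3q/(p·r)) = arccos(0.757457) = 0.711388 rad.
y_k = r·cos(φ/3 − 2πk/3) for k = 0, 1, 2 gives y = 7.856715, -2.283965, -5.572749.
λ_k = y_k + 2.000000 gives λ = 9.8567, -0.2840, -3.5727 (check: the sum is 6.0000 = tr M).

Eigenvalues sorted in increasing order: [-3.5727, -0.2840, 9.8567].


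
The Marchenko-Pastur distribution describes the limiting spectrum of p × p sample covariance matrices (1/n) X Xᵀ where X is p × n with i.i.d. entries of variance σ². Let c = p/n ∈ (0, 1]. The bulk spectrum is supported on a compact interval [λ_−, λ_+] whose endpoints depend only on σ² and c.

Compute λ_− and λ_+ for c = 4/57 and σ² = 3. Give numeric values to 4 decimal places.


c = 4/57 = 0.070175; √c = 0.264906.
λ_− = σ² (1 − √c)² = 3 · (1 − 0.264906)² = 3 · (0.735094)² = 1.621087.
λ_+ = σ² (1 + √c)² = 3 · (1 + 0.264906)² = 3 · (1.264906)² = 4.799965.

Rounded to 4 decimal places: λ_− ≈ 1.6211, λ_+ ≈ 4.8000.


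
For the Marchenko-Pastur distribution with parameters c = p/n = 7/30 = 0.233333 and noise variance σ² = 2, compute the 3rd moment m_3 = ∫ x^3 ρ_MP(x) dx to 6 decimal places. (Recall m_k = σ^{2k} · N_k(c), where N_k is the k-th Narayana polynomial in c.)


E[X³] = σ⁶ (1 + 3c + c²) (third MP moment). With σ² = 2 (so σ⁶ = 8) and c = 7/30 = 0.233333: E[X³] = 8 · (1 + 3·0.233333 + (0.233333)²) = 8 · 1.754444.

So E[X^3] = 14.035556.


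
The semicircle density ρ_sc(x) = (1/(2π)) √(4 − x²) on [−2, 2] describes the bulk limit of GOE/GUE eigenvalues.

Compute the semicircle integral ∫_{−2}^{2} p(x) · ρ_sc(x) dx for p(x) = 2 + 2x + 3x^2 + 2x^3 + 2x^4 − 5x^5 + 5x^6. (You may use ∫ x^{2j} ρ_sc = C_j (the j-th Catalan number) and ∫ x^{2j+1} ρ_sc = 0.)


Write p(x) = Σ a_i x^i, split into monomials and integrate each against ρ_sc separately.
Using ∫ x^{2j} ρ_sc = C_j = (1/(j+1)) C(2j, j) (Catalan numbers) and ∫ x^{2j+1} ρ_sc = 0 (odd monomials vanish by symmetry):
  i = 0 (even): a_0 · C_{0} = 2 · 1 = 2
  i = 1 (odd): ∫ x^1 ρ_sc = 0 (vanishes)
  i = 2 (even): a_2 · C_{1} = 3 · 1 = 3
  i = 3 (odd): ∫ x^3 ρ_sc = 0 (vanishes)
  i = 4 (even): a_4 · C_{2} = 2 · 2 = 4
  i = 5 (odd): ∫ x^5 ρ_sc = 0 (vanishes)
  i = 6 (even): a_6 · C_{3} = 5 · 5 = 25

Summing the contributions: ∫_{−2}^{2} p(x) ρ_sc(x) dx = 2 + 3 + 4 + 25 = 34.
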